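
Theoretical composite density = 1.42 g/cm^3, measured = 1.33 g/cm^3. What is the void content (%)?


Void% = (rho_theo - rho_actual)/rho_theo * 100 = (1.42 - 1.33)/1.42 * 100 = 6.34%

6.34%


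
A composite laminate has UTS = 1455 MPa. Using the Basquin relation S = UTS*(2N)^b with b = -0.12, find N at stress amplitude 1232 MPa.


N = 0.5 * (S/UTS)^(1/b) = 0.5 * (1232/1455)^(1/-0.12) = 2.0002 cycles

2.0002 cycles


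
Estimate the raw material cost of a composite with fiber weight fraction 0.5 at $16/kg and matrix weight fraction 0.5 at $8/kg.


Cost = cost_f*Wf + cost_m*Wm = 16*0.5 + 8*0.5 = $12.0/kg

$12.0/kg


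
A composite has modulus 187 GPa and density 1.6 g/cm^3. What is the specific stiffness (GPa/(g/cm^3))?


Specific stiffness = E/rho = 187/1.6 = 116.9 GPa/(g/cm^3)

116.9 GPa/(g/cm^3)


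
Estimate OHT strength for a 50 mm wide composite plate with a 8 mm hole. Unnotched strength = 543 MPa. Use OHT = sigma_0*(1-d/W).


OHT = sigma_0*(1-d/W) = 543*(1-8/50) = 456.1 MPa

456.1 MPa


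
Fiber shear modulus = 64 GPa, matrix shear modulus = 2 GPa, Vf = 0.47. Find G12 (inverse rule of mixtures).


1/G12 = Vf/Gf + (1-Vf)/Gm = 0.47/64 + 0.53/2
G12 = 3.67 GPa

3.67 GPa


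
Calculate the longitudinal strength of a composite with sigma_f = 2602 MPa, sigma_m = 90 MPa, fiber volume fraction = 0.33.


sigma_1 = sigma_f*Vf + sigma_m*(1-Vf) = 2602*0.33 + 90*0.67 = 919.0 MPa

919.0 MPa


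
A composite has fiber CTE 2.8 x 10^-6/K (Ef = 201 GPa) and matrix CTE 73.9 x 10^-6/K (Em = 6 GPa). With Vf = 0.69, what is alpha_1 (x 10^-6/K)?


E1 = Ef*Vf + Em*(1-Vf) = 140.55
alpha_1 = (alpha_f*Ef*Vf + alpha_m*Em*(1-Vf))/E1 = 3.74 x 10^-6/K

3.74 x 10^-6/K


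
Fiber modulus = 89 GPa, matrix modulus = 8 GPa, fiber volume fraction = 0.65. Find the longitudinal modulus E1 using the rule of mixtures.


E1 = Ef*Vf + Em*(1-Vf) = 89*0.65 + 8*0.35 = 60.65 GPa

60.65 GPa


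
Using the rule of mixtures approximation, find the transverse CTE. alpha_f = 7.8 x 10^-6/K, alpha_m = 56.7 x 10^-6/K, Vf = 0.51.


alpha_2 = alpha_f*Vf + alpha_m*(1-Vf) = 7.8*0.51 + 56.7*0.49 = 31.8 x 10^-6/K

31.8 x 10^-6/K


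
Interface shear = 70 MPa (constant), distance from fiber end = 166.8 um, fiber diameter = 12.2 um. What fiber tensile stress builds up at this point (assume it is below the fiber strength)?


Force balance: sigma_f * (pi*d^2/4) = tau * (pi*d) * x  ->  sigma_f = 4 * tau * x / d
sigma_f = 4 * 70 * 166.8 / 12.2 = 3828.2 MPa

3828.2 MPa


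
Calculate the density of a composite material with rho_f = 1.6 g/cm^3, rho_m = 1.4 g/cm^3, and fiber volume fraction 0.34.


rho_c = rho_f*Vf + rho_m*(1-Vf) = 1.6*0.34 + 1.4*0.66 = 1.468 g/cm^3

1.468 g/cm^3


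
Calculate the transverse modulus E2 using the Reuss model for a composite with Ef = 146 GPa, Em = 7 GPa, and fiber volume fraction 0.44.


1/E2 = Vf/Ef + (1-Vf)/Em = 0.44/146 + 0.56/7
E2 = 12.05 GPa

12.05 GPa


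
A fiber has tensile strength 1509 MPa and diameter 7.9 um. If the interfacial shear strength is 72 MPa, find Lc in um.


Lc = sigma_f * d / (2 * tau_i) = 1509 * 7.9 / (2 * 72) = 82.8 um

82.8 um


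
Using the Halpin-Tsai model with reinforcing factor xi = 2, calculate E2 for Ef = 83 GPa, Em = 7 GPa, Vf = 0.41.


eta = (Ef/Em - 1)/(Ef/Em + xi) = (11.8571 - 1)/(11.8571 + 2) = 0.7835
E2 = Em*(1+xi*eta*Vf)/(1-eta*Vf) = 16.94 GPa

16.94 GPa


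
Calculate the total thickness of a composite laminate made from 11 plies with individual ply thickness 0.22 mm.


h = n * t_ply = 11 * 0.22 = 2.42 mm

2.42 mm


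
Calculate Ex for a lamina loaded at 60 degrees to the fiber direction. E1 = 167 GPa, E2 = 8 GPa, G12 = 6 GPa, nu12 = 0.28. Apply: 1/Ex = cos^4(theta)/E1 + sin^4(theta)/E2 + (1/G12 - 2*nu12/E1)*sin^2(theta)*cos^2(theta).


cos^4(60) = 0.0625, sin^4(60) = 0.5625, sin^2(60)*cos^2(60) = 0.1875
1/G12 - 2*nu12/E1 = 1/6 - 2*0.28/167 = 0.163313 GPa^-1
1/Ex = 0.0625/167 + 0.5625/8 + 0.163313*0.1875 = 0.101308 GPa^-1
Ex = 9.87 GPa

9.87 GPa


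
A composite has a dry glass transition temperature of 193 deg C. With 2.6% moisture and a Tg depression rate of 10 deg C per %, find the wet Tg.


Tg_wet = Tg_dry - k*moisture = 193 - 10*2.6 = 167.0 deg C

167.0 deg C


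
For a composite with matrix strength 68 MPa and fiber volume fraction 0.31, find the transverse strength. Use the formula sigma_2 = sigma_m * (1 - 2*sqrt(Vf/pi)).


factor = 1 - 2*sqrt(0.31/pi) = 0.3717
sigma_2 = 68 * 0.3717 = 25.28 MPa

25.28 MPa


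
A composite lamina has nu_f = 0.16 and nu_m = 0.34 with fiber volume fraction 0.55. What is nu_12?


nu_12 = nu_f*Vf + nu_m*(1-Vf) = 0.16*0.55 + 0.34*0.45 = 0.241

0.241


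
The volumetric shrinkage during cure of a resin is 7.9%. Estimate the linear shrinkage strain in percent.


Linear shrinkage ≈ vol_shrink/3 = 7.9/3 = 2.633%

2.633%


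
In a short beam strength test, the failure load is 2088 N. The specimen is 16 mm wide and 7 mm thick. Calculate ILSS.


ILSS = 3F/(4bh) = 3*2088/(4*16*7) = 13.98 MPa

13.98 MPa


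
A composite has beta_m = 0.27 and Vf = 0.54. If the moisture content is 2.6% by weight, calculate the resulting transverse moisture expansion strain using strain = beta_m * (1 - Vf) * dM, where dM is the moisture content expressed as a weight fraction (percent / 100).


dM = 2.6/100 = 0.026
strain = beta_m * (1-Vf) * dM = 0.27 * 0.46 * 0.026 = 0.0032292

0.0032292


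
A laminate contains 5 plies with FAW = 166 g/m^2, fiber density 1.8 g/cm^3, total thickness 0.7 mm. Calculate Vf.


Vf = n * FAW / (rho_f * h * 1000) = 5 * 166 / (1.8 * 0.7 * 1000) = 0.6587

0.6587


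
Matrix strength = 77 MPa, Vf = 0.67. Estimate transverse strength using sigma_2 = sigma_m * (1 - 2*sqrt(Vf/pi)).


factor = 1 - 2*sqrt(0.67/pi) = 0.0764
sigma_2 = 77 * 0.0764 = 5.88 MPa

5.88 MPa


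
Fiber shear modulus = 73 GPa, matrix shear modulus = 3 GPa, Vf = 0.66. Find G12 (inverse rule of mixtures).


1/G12 = Vf/Gf + (1-Vf)/Gm = 0.66/73 + 0.34/3
G12 = 8.17 GPa

8.17 GPa


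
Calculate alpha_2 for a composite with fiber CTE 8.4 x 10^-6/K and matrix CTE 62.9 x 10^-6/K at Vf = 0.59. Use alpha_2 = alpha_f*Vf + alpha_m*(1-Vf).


alpha_2 = alpha_f*Vf + alpha_m*(1-Vf) = 8.4*0.59 + 62.9*0.41 = 30.7 x 10^-6/K

30.7 x 10^-6/K


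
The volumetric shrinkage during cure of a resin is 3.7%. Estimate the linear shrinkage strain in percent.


Linear shrinkage ≈ vol_shrink/3 = 3.7/3 = 1.233%

1.233%


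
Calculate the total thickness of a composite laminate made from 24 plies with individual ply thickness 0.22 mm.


h = n * t_ply = 24 * 0.22 = 5.28 mm

5.28 mm


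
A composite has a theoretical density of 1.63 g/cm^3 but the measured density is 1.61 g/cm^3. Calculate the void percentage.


Void% = (rho_theo - rho_actual)/rho_theo * 100 = (1.63 - 1.61)/1.63 * 100 = 1.23%

1.23%


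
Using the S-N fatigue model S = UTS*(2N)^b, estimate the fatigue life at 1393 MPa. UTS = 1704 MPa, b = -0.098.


N = 0.5 * (S/UTS)^(1/b) = 0.5 * (1393/1704)^(1/-0.098) = 3.9085 cycles

3.9085 cycles


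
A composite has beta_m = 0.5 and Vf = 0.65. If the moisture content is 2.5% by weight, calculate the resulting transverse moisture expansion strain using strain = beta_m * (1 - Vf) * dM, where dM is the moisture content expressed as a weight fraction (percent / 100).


dM = 2.5/100 = 0.025
strain = beta_m * (1-Vf) * dM = 0.5 * 0.35 * 0.025 = 0.004375

0.004375


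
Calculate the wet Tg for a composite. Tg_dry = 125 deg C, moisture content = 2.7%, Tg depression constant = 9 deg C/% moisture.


Tg_wet = Tg_dry - k*moisture = 125 - 9*2.7 = 100.7 deg C

100.7 deg C


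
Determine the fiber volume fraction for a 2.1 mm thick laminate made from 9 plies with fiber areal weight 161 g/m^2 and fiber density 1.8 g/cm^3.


Vf = n * FAW / (rho_f * h * 1000) = 9 * 161 / (1.8 * 2.1 * 1000) = 0.3833

0.3833


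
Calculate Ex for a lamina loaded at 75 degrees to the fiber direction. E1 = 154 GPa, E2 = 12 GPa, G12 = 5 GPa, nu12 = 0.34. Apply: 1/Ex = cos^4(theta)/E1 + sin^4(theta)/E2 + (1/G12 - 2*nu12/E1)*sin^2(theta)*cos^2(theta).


cos^4(75) = 0.004487, sin^4(75) = 0.870513, sin^2(75)*cos^2(75) = 0.0625
1/G12 - 2*nu12/E1 = 1/5 - 2*0.34/154 = 0.195584 GPa^-1
1/Ex = 0.004487/154 + 0.870513/12 + 0.195584*0.0625 = 0.0847959 GPa^-1
Ex = 11.79 GPa

11.79 GPa


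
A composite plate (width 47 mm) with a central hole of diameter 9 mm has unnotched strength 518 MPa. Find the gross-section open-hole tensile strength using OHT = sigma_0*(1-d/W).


OHT = sigma_0*(1-d/W) = 518*(1-9/47) = 418.8 MPa

418.8 MPa


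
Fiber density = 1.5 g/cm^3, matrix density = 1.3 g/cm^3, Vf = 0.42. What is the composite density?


rho_c = rho_f*Vf + rho_m*(1-Vf) = 1.5*0.42 + 1.3*0.58 = 1.384 g/cm^3

1.384 g/cm^3


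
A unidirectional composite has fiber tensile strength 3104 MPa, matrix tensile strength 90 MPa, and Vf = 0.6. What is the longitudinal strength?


sigma_1 = sigma_f*Vf + sigma_m*(1-Vf) = 3104*0.6 + 90*0.4 = 1898.4 MPa

1898.4 MPa


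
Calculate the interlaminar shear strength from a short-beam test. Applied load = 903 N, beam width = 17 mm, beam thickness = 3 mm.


ILSS = 3F/(4bh) = 3*903/(4*17*3) = 13.28 MPa

13.28 MPa


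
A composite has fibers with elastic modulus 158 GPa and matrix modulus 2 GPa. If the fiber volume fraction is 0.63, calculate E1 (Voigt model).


E1 = Ef*Vf + Em*(1-Vf) = 158*0.63 + 2*0.37 = 100.28 GPa

100.28 GPa


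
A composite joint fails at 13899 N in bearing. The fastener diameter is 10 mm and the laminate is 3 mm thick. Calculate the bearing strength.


sigma_br = F/(d*h) = 13899/(10*3) = 463.3 MPa

463.3 MPa


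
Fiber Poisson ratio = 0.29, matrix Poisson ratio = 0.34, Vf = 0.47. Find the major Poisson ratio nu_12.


nu_12 = nu_f*Vf + nu_m*(1-Vf) = 0.29*0.47 + 0.34*0.53 = 0.3165

0.3165


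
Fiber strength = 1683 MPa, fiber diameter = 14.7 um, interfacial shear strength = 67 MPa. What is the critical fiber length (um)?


Lc = sigma_f * d / (2 * tau_i) = 1683 * 14.7 / (2 * 67) = 184.6 um

184.6 um


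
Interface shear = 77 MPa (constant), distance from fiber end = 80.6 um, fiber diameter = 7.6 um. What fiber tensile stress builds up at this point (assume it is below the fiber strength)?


Force balance: sigma_f * (pi*d^2/4) = tau * (pi*d) * x  ->  sigma_f = 4 * tau * x / d
sigma_f = 4 * 77 * 80.6 / 7.6 = 3266.4 MPa

3266.4 MPa


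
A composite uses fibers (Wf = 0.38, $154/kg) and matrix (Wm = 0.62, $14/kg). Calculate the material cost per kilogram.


Cost = cost_f*Wf + cost_m*Wm = 154*0.38 + 14*0.62 = $67.2/kg

$67.2/kg


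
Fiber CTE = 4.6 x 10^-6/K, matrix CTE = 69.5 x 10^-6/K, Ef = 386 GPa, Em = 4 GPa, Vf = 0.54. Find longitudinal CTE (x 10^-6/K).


E1 = Ef*Vf + Em*(1-Vf) = 210.28
alpha_1 = (alpha_f*Ef*Vf + alpha_m*Em*(1-Vf))/E1 = 5.17 x 10^-6/K

5.17 x 10^-6/K


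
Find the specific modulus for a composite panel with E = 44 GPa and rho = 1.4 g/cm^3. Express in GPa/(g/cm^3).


Specific stiffness = E/rho = 44/1.4 = 31.4 GPa/(g/cm^3)

31.4 GPa/(g/cm^3)


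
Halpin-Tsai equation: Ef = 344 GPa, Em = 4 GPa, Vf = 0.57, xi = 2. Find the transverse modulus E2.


eta = (Ef/Em - 1)/(Ef/Em + xi) = (86.0 - 1)/(86.0 + 2) = 0.9659
E2 = Em*(1+xi*eta*Vf)/(1-eta*Vf) = 18.7 GPa

18.7 GPa


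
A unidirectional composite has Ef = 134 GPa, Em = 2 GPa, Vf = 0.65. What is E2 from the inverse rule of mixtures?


1/E2 = Vf/Ef + (1-Vf)/Em = 0.65/134 + 0.35/2
E2 = 5.56 GPa

5.56 GPa


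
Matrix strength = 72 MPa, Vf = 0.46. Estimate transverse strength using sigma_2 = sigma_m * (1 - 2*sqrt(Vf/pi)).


factor = 1 - 2*sqrt(0.46/pi) = 0.2347
sigma_2 = 72 * 0.2347 = 16.9 MPa

16.9 MPa


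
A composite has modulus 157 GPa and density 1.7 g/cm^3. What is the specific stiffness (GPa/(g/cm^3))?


Specific stiffness = E/rho = 157/1.7 = 92.4 GPa/(g/cm^3)

92.4 GPa/(g/cm^3)


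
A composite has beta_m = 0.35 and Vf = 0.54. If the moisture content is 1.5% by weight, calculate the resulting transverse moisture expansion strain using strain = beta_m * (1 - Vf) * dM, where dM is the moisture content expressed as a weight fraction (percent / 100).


dM = 1.5/100 = 0.015
strain = beta_m * (1-Vf) * dM = 0.35 * 0.46 * 0.015 = 0.002415

0.002415


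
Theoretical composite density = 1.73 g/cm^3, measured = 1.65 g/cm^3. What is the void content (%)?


Void% = (rho_theo - rho_actual)/rho_theo * 100 = (1.73 - 1.65)/1.73 * 100 = 4.62%

4.62%


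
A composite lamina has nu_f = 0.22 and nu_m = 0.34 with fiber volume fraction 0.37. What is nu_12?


nu_12 = nu_f*Vf + nu_m*(1-Vf) = 0.22*0.37 + 0.34*0.63 = 0.2956

0.2956


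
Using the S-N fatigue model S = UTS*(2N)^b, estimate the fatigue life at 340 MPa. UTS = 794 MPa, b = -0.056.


N = 0.5 * (S/UTS)^(1/b) = 0.5 * (340/794)^(1/-0.056) = 1.8902e+06 cycles

1.8902e+06 cycles


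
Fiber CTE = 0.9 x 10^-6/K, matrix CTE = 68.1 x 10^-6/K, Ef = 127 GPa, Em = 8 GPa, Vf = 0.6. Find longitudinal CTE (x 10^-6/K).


E1 = Ef*Vf + Em*(1-Vf) = 79.4
alpha_1 = (alpha_f*Ef*Vf + alpha_m*Em*(1-Vf))/E1 = 3.61 x 10^-6/K

3.61 x 10^-6/K


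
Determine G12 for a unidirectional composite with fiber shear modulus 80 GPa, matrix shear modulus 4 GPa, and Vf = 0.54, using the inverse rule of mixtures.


1/G12 = Vf/Gf + (1-Vf)/Gm = 0.54/80 + 0.46/4
G12 = 8.21 GPa

8.21 GPa


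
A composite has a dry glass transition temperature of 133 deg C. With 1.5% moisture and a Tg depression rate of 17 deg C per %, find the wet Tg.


Tg_wet = Tg_dry - k*moisture = 133 - 17*1.5 = 107.5 deg C

107.5 deg C


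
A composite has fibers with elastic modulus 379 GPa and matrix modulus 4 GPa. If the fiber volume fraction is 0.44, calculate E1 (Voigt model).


E1 = Ef*Vf + Em*(1-Vf) = 379*0.44 + 4*0.56 = 169.0 GPa

169.0 GPa


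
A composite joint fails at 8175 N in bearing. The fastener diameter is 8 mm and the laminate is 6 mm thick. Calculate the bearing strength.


sigma_br = F/(d*h) = 8175/(8*6) = 170.3 MPa

170.3 MPa


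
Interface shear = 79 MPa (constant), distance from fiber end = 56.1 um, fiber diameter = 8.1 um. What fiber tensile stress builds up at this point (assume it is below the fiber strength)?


Force balance: sigma_f * (pi*d^2/4) = tau * (pi*d) * x  ->  sigma_f = 4 * tau * x / d
sigma_f = 4 * 79 * 56.1 / 8.1 = 2188.6 MPa

2188.6 MPa


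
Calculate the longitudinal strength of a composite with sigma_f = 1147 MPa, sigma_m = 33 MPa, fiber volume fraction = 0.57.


sigma_1 = sigma_f*Vf + sigma_m*(1-Vf) = 1147*0.57 + 33*0.43 = 668.0 MPa

668.0 MPa


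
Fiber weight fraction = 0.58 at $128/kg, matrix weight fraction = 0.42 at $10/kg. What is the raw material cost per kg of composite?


Cost = cost_f*Wf + cost_m*Wm = 128*0.58 + 10*0.42 = $78.44/kg

$78.44/kg


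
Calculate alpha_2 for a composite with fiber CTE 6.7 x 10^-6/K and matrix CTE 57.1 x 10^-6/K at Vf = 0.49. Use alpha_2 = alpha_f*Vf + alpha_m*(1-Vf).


alpha_2 = alpha_f*Vf + alpha_m*(1-Vf) = 6.7*0.49 + 57.1*0.51 = 32.4 x 10^-6/K

32.4 x 10^-6/K


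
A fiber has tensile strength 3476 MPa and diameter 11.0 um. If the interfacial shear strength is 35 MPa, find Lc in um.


Lc = sigma_f * d / (2 * tau_i) = 3476 * 11.0 / (2 * 35) = 546.2 um

546.2 um


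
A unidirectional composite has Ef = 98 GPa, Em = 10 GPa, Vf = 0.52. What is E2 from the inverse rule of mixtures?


1/E2 = Vf/Ef + (1-Vf)/Em = 0.52/98 + 0.48/10
E2 = 18.76 GPa

18.76 GPa


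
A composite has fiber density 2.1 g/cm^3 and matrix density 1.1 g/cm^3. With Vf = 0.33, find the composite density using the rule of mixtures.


rho_c = rho_f*Vf + rho_m*(1-Vf) = 2.1*0.33 + 1.1*0.67 = 1.43 g/cm^3

1.43 g/cm^3


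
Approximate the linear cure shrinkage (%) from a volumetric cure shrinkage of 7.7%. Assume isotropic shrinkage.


Linear shrinkage ≈ vol_shrink/3 = 7.7/3 = 2.567%

2.567%


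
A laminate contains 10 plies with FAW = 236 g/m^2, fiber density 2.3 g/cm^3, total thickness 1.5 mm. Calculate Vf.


Vf = n * FAW / (rho_f * h * 1000) = 10 * 236 / (2.3 * 1.5 * 1000) = 0.6841

0.6841


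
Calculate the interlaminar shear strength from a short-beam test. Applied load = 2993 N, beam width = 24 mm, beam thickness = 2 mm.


ILSS = 3F/(4bh) = 3*2993/(4*24*2) = 46.77 MPa

46.77 MPa


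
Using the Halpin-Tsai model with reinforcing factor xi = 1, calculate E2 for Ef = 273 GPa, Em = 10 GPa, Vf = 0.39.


eta = (Ef/Em - 1)/(Ef/Em + xi) = (27.3 - 1)/(27.3 + 1) = 0.9293
E2 = Em*(1+xi*eta*Vf)/(1-eta*Vf) = 21.37 GPa

21.37 GPa


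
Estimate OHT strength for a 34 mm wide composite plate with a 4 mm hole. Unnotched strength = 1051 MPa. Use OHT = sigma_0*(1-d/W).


OHT = sigma_0*(1-d/W) = 1051*(1-4/34) = 927.4 MPa

927.4 MPa


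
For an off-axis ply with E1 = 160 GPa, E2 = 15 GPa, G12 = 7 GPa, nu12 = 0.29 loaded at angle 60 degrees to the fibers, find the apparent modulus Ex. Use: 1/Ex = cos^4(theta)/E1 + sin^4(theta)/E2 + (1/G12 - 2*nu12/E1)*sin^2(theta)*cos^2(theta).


cos^4(60) = 0.0625, sin^4(60) = 0.5625, sin^2(60)*cos^2(60) = 0.1875
1/G12 - 2*nu12/E1 = 1/7 - 2*0.29/160 = 0.139232 GPa^-1
1/Ex = 0.0625/160 + 0.5625/15 + 0.139232*0.1875 = 0.0639967 GPa^-1
Ex = 15.63 GPa

15.63 GPa


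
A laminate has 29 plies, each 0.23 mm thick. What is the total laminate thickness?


h = n * t_ply = 29 * 0.23 = 6.67 mm

6.67 mm


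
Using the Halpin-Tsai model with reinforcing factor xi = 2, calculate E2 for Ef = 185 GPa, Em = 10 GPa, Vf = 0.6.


eta = (Ef/Em - 1)/(Ef/Em + xi) = (18.5 - 1)/(18.5 + 2) = 0.8537
E2 = Em*(1+xi*eta*Vf)/(1-eta*Vf) = 41.5 GPa

41.5 GPa


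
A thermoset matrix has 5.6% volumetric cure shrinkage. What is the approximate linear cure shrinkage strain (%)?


Linear shrinkage ≈ vol_shrink/3 = 5.6/3 = 1.867%

1.867%


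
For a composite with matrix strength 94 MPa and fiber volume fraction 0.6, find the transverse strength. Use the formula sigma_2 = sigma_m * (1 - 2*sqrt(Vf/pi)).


factor = 1 - 2*sqrt(0.6/pi) = 0.126
sigma_2 = 94 * 0.126 = 11.84 MPa

11.84 MPa


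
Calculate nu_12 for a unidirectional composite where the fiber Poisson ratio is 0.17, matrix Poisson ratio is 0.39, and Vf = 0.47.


nu_12 = nu_f*Vf + nu_m*(1-Vf) = 0.17*0.47 + 0.39*0.53 = 0.2866

0.2866


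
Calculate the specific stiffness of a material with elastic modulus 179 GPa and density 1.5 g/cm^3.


Specific stiffness = E/rho = 179/1.5 = 119.3 GPa/(g/cm^3)

119.3 GPa/(g/cm^3)


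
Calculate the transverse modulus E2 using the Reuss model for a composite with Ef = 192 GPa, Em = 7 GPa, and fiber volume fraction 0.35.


1/E2 = Vf/Ef + (1-Vf)/Em = 0.35/192 + 0.65/7
E2 = 10.56 GPa

10.56 GPa


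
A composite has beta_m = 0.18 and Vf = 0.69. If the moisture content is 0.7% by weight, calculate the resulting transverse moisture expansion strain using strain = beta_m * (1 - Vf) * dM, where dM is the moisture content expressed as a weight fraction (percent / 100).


dM = 0.7/100 = 0.007
strain = beta_m * (1-Vf) * dM = 0.18 * 0.31 * 0.007 = 0.0003906

0.0003906


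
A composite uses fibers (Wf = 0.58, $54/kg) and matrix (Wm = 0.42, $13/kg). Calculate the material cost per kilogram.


Cost = cost_f*Wf + cost_m*Wm = 54*0.58 + 13*0.42 = $36.78/kg

$36.78/kg


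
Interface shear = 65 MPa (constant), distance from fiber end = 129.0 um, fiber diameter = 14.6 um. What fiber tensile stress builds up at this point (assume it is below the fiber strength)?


Force balance: sigma_f * (pi*d^2/4) = tau * (pi*d) * x  ->  sigma_f = 4 * tau * x / d
sigma_f = 4 * 65 * 129.0 / 14.6 = 2297.3 MPa

2297.3 MPa


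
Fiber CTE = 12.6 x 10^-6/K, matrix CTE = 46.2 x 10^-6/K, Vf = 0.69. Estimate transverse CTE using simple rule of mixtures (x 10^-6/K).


alpha_2 = alpha_f*Vf + alpha_m*(1-Vf) = 12.6*0.69 + 46.2*0.31 = 23.0 x 10^-6/K

23.0 x 10^-6/K


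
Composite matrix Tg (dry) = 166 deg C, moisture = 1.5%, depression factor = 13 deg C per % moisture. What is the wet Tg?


Tg_wet = Tg_dry - k*moisture = 166 - 13*1.5 = 146.5 deg C

146.5 deg C


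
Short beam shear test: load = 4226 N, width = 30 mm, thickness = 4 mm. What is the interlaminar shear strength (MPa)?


ILSS = 3F/(4bh) = 3*4226/(4*30*4) = 26.41 MPa

26.41 MPa


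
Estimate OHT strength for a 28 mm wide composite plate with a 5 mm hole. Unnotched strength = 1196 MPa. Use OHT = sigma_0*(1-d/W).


OHT = sigma_0*(1-d/W) = 1196*(1-5/28) = 982.4 MPa

982.4 MPa


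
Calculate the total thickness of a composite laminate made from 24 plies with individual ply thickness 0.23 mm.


h = n * t_ply = 24 * 0.23 = 5.52 mm

5.52 mm


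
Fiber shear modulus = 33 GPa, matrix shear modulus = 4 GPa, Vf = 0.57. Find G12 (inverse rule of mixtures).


1/G12 = Vf/Gf + (1-Vf)/Gm = 0.57/33 + 0.43/4
G12 = 8.01 GPa

8.01 GPa


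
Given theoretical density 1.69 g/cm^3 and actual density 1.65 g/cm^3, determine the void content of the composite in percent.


Void% = (rho_theo - rho_actual)/rho_theo * 100 = (1.69 - 1.65)/1.69 * 100 = 2.37%

2.37%


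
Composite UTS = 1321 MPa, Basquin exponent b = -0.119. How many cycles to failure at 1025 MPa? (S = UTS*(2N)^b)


N = 0.5 * (S/UTS)^(1/b) = 0.5 * (1025/1321)^(1/-0.119) = 4.2154 cycles

4.2154 cycles


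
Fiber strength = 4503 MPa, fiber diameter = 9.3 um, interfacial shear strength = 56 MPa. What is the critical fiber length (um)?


Lc = sigma_f * d / (2 * tau_i) = 4503 * 9.3 / (2 * 56) = 373.9 um

373.9 um


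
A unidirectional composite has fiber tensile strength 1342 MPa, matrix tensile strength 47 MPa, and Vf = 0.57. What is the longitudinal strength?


sigma_1 = sigma_f*Vf + sigma_m*(1-Vf) = 1342*0.57 + 47*0.43 = 785.2 MPa

785.2 MPa


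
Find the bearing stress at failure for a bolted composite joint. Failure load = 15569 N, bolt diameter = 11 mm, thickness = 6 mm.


sigma_br = F/(d*h) = 15569/(11*6) = 235.9 MPa

235.9 MPa


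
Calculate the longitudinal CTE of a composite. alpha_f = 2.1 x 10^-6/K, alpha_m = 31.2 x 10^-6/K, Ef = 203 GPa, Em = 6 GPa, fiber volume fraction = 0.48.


E1 = Ef*Vf + Em*(1-Vf) = 100.56
alpha_1 = (alpha_f*Ef*Vf + alpha_m*Em*(1-Vf))/E1 = 3.0 x 10^-6/K

3.0 x 10^-6/K


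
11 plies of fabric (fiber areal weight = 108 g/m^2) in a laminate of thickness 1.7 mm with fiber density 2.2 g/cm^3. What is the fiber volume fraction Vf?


Vf = n * FAW / (rho_f * h * 1000) = 11 * 108 / (2.2 * 1.7 * 1000) = 0.3176

0.3176


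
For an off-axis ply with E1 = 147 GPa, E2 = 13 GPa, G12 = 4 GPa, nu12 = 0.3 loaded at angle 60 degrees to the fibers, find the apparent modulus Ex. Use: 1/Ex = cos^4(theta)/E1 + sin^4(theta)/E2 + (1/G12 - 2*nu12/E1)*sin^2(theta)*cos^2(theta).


cos^4(60) = 0.0625, sin^4(60) = 0.5625, sin^2(60)*cos^2(60) = 0.1875
1/G12 - 2*nu12/E1 = 1/4 - 2*0.3/147 = 0.245918 GPa^-1
1/Ex = 0.0625/147 + 0.5625/13 + 0.245918*0.1875 = 0.0898041 GPa^-1
Ex = 11.14 GPa

11.14 GPa


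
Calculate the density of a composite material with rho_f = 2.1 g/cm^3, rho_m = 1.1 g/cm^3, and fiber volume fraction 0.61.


rho_c = rho_f*Vf + rho_m*(1-Vf) = 2.1*0.61 + 1.1*0.39 = 1.71 g/cm^3

1.71 g/cm^3


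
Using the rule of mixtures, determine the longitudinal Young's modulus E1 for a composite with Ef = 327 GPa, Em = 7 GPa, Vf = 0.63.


E1 = Ef*Vf + Em*(1-Vf) = 327*0.63 + 7*0.37 = 208.6 GPa

208.6 GPa


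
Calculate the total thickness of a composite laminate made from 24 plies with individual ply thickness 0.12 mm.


h = n * t_ply = 24 * 0.12 = 2.88 mm

2.88 mm


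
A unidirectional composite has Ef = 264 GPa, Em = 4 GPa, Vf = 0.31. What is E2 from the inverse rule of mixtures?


1/E2 = Vf/Ef + (1-Vf)/Em = 0.31/264 + 0.69/4
E2 = 5.76 GPa

5.76 GPa


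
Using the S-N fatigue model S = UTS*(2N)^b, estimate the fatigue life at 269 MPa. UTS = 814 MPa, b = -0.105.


N = 0.5 * (S/UTS)^(1/b) = 0.5 * (269/814)^(1/-0.105) = 18997.8532 cycles

18997.8532 cycles


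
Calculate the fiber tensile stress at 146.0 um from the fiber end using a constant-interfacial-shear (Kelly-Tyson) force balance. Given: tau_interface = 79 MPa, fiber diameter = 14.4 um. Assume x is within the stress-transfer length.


Force balance: sigma_f * (pi*d^2/4) = tau * (pi*d) * x  ->  sigma_f = 4 * tau * x / d
sigma_f = 4 * 79 * 146.0 / 14.4 = 3203.9 MPa

3203.9 MPa


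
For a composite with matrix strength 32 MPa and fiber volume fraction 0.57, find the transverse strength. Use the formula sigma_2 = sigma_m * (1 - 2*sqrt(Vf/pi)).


factor = 1 - 2*sqrt(0.57/pi) = 0.1481
sigma_2 = 32 * 0.1481 = 4.74 MPa

4.74 MPa


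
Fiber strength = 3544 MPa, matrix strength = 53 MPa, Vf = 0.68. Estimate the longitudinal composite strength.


sigma_1 = sigma_f*Vf + sigma_m*(1-Vf) = 3544*0.68 + 53*0.32 = 2426.9 MPa

2426.9 MPa


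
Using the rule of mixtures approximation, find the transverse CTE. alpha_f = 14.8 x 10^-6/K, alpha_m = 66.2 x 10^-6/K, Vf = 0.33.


alpha_2 = alpha_f*Vf + alpha_m*(1-Vf) = 14.8*0.33 + 66.2*0.67 = 49.2 x 10^-6/K

49.2 x 10^-6/K


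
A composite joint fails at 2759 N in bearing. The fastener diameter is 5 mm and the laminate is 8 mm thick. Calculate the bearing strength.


sigma_br = F/(d*h) = 2759/(5*8) = 69.0 MPa

69.0 MPa


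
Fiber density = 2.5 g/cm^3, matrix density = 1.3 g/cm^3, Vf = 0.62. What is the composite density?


rho_c = rho_f*Vf + rho_m*(1-Vf) = 2.5*0.62 + 1.3*0.38 = 2.044 g/cm^3

2.044 g/cm^3


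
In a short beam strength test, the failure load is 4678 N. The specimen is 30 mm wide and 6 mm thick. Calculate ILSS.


ILSS = 3F/(4bh) = 3*4678/(4*30*6) = 19.49 MPa

19.49 MPa


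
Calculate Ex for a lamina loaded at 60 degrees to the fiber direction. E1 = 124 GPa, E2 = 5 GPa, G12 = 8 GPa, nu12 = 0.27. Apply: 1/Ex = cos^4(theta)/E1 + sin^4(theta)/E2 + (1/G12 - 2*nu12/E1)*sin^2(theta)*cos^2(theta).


cos^4(60) = 0.0625, sin^4(60) = 0.5625, sin^2(60)*cos^2(60) = 0.1875
1/G12 - 2*nu12/E1 = 1/8 - 2*0.27/124 = 0.120645 GPa^-1
1/Ex = 0.0625/124 + 0.5625/5 + 0.120645*0.1875 = 0.135625 GPa^-1
Ex = 7.37 GPa

7.37 GPa


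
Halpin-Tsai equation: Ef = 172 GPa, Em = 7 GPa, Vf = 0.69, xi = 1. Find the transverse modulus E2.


eta = (Ef/Em - 1)/(Ef/Em + xi) = (24.5714 - 1)/(24.5714 + 1) = 0.9218
E2 = Em*(1+xi*eta*Vf)/(1-eta*Vf) = 31.47 GPa

31.47 GPa


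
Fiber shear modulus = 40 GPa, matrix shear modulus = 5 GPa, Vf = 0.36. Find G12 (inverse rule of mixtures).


1/G12 = Vf/Gf + (1-Vf)/Gm = 0.36/40 + 0.64/5
G12 = 7.3 GPa

7.3 GPa


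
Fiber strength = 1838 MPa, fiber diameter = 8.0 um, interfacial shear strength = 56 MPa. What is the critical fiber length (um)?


Lc = sigma_f * d / (2 * tau_i) = 1838 * 8.0 / (2 * 56) = 131.3 um

131.3 um


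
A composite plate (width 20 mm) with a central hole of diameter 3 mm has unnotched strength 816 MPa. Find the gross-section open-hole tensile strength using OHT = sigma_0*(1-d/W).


OHT = sigma_0*(1-d/W) = 816*(1-3/20) = 693.6 MPa

693.6 MPa


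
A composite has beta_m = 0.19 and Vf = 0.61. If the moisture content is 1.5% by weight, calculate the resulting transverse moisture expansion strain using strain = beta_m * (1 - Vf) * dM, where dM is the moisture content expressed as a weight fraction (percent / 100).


dM = 1.5/100 = 0.015
strain = beta_m * (1-Vf) * dM = 0.19 * 0.39 * 0.015 = 0.0011115

0.0011115


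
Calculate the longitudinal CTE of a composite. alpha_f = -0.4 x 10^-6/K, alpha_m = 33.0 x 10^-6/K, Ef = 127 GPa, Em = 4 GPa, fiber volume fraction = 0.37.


E1 = Ef*Vf + Em*(1-Vf) = 49.51
alpha_1 = (alpha_f*Ef*Vf + alpha_m*Em*(1-Vf))/E1 = 1.3 x 10^-6/K

1.3 x 10^-6/K


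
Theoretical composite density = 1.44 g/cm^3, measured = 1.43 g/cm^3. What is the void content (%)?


Void% = (rho_theo - rho_actual)/rho_theo * 100 = (1.44 - 1.43)/1.44 * 100 = 0.69%

0.69%


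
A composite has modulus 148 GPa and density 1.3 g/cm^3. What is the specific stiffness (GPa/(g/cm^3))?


Specific stiffness = E/rho = 148/1.3 = 113.8 GPa/(g/cm^3)

113.8 GPa/(g/cm^3)


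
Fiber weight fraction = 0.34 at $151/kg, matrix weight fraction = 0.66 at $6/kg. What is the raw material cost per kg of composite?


Cost = cost_f*Wf + cost_m*Wm = 151*0.34 + 6*0.66 = $55.3/kg

$55.3/kg


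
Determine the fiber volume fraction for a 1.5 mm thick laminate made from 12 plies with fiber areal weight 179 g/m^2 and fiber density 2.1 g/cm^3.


Vf = n * FAW / (rho_f * h * 1000) = 12 * 179 / (2.1 * 1.5 * 1000) = 0.6819

0.6819


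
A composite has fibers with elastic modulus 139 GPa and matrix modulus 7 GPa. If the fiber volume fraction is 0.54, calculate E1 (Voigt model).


E1 = Ef*Vf + Em*(1-Vf) = 139*0.54 + 7*0.46 = 78.28 GPa

78.28 GPa


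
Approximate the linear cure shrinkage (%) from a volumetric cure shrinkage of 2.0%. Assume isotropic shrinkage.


Linear shrinkage ≈ vol_shrink/3 = 2.0/3 = 0.667%

0.667%


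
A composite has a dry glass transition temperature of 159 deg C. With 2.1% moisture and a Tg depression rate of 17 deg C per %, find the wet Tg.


Tg_wet = Tg_dry - k*moisture = 159 - 17*2.1 = 123.3 deg C

123.3 deg C


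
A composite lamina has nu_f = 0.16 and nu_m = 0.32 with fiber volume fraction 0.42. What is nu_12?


nu_12 = nu_f*Vf + nu_m*(1-Vf) = 0.16*0.42 + 0.32*0.58 = 0.2528

0.2528


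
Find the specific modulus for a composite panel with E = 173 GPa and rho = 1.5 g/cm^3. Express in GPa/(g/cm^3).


Specific stiffness = E/rho = 173/1.5 = 115.3 GPa/(g/cm^3)

115.3 GPa/(g/cm^3)


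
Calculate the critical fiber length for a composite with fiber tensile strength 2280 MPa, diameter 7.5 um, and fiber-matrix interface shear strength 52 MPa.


Lc = sigma_f * d / (2 * tau_i) = 2280 * 7.5 / (2 * 52) = 164.4 um

164.4 um


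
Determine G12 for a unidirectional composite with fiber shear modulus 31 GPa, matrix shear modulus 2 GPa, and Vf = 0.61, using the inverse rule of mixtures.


1/G12 = Vf/Gf + (1-Vf)/Gm = 0.61/31 + 0.39/2
G12 = 4.66 GPa

4.66 GPa


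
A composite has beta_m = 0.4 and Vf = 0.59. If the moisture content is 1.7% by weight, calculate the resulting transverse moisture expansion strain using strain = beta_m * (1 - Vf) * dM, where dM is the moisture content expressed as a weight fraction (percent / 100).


dM = 1.7/100 = 0.017
strain = beta_m * (1-Vf) * dM = 0.4 * 0.41 * 0.017 = 0.002788

0.002788


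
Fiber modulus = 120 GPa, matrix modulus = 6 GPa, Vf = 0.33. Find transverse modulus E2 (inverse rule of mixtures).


1/E2 = Vf/Ef + (1-Vf)/Em = 0.33/120 + 0.67/6
E2 = 8.74 GPa

8.74 GPa


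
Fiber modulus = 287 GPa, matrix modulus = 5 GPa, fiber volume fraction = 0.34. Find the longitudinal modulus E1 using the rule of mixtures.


E1 = Ef*Vf + Em*(1-Vf) = 287*0.34 + 5*0.66 = 100.88 GPa

100.88 GPa


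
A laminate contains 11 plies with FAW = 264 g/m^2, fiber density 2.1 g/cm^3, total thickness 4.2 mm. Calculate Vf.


Vf = n * FAW / (rho_f * h * 1000) = 11 * 264 / (2.1 * 4.2 * 1000) = 0.3293

0.3293


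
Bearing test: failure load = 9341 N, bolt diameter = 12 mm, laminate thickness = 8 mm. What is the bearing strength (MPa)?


sigma_br = F/(d*h) = 9341/(12*8) = 97.3 MPa

97.3 MPa


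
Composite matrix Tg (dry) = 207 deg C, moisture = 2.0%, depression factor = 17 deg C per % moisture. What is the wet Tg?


Tg_wet = Tg_dry - k*moisture = 207 - 17*2.0 = 173.0 deg C

173.0 deg C


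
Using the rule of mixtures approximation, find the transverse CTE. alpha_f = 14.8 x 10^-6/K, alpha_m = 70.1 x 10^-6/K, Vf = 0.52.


alpha_2 = alpha_f*Vf + alpha_m*(1-Vf) = 14.8*0.52 + 70.1*0.48 = 41.3 x 10^-6/K

41.3 x 10^-6/K


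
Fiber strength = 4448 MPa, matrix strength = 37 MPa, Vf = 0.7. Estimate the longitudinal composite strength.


sigma_1 = sigma_f*Vf + sigma_m*(1-Vf) = 4448*0.7 + 37*0.3 = 3124.7 MPa

3124.7 MPa


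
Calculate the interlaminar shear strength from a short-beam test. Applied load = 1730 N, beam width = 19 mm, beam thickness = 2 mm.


ILSS = 3F/(4bh) = 3*1730/(4*19*2) = 34.14 MPa

34.14 MPa


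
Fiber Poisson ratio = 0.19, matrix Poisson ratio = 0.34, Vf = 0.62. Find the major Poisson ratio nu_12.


nu_12 = nu_f*Vf + nu_m*(1-Vf) = 0.19*0.62 + 0.34*0.38 = 0.247

0.247


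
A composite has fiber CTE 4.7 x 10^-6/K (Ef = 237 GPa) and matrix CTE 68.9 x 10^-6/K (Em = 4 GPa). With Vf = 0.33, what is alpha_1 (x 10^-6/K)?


E1 = Ef*Vf + Em*(1-Vf) = 80.89
alpha_1 = (alpha_f*Ef*Vf + alpha_m*Em*(1-Vf))/E1 = 6.83 x 10^-6/K

6.83 x 10^-6/K


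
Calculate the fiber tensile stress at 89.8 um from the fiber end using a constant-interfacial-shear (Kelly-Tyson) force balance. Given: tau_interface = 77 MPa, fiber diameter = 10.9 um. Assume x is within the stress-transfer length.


Force balance: sigma_f * (pi*d^2/4) = tau * (pi*d) * x  ->  sigma_f = 4 * tau * x / d
sigma_f = 4 * 77 * 89.8 / 10.9 = 2537.5 MPa

2537.5 MPa


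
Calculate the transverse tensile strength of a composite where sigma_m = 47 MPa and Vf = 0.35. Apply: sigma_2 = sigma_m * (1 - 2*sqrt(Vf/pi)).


factor = 1 - 2*sqrt(0.35/pi) = 0.3324
sigma_2 = 47 * 0.3324 = 15.62 MPa

15.62 MPa


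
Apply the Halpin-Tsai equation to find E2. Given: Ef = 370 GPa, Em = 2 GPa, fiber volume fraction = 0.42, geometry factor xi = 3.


eta = (Ef/Em - 1)/(Ef/Em + xi) = (185.0 - 1)/(185.0 + 3) = 0.9787
E2 = Em*(1+xi*eta*Vf)/(1-eta*Vf) = 7.58 GPa

7.58 GPa


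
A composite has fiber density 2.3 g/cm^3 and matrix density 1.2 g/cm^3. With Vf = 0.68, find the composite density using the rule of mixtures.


rho_c = rho_f*Vf + rho_m*(1-Vf) = 2.3*0.68 + 1.2*0.32 = 1.948 g/cm^3

1.948 g/cm^3


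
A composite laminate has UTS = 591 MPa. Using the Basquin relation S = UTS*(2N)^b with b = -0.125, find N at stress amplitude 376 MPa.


N = 0.5 * (S/UTS)^(1/b) = 0.5 * (376/591)^(1/-0.125) = 18.6280 cycles

18.6280 cycles


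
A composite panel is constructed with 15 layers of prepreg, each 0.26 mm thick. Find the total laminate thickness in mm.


h = n * t_ply = 15 * 0.26 = 3.9 mm

3.9 mm


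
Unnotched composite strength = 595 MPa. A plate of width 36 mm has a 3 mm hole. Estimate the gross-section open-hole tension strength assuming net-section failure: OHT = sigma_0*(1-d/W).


OHT = sigma_0*(1-d/W) = 595*(1-3/36) = 545.4 MPa

545.4 MPa


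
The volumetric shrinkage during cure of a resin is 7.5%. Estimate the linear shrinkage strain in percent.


Linear shrinkage ≈ vol_shrink/3 = 7.5/3 = 2.5%

2.5%


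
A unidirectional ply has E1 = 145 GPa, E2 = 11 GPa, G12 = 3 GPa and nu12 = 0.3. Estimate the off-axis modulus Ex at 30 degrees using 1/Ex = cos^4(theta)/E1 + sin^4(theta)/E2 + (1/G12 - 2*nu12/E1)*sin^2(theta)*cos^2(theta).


cos^4(30) = 0.5625, sin^4(30) = 0.0625, sin^2(30)*cos^2(30) = 0.1875
1/G12 - 2*nu12/E1 = 1/3 - 2*0.3/145 = 0.329195 GPa^-1
1/Ex = 0.5625/145 + 0.0625/11 + 0.329195*0.1875 = 0.0712853 GPa^-1
Ex = 14.03 GPa

14.03 GPa


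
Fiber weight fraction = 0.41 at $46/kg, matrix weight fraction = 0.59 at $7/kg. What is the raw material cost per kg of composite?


Cost = cost_f*Wf + cost_m*Wm = 46*0.41 + 7*0.59 = $22.99/kg

$22.99/kg


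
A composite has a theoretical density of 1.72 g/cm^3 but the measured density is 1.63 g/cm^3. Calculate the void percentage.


Void% = (rho_theo - rho_actual)/rho_theo * 100 = (1.72 - 1.63)/1.72 * 100 = 5.23%

5.23%


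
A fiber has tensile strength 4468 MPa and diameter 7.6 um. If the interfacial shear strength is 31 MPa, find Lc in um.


Lc = sigma_f * d / (2 * tau_i) = 4468 * 7.6 / (2 * 31) = 547.7 um

547.7 um


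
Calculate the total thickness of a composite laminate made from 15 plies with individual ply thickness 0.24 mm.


h = n * t_ply = 15 * 0.24 = 3.6 mm

3.6 mm


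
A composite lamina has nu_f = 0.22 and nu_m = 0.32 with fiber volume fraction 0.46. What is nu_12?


nu_12 = nu_f*Vf + nu_m*(1-Vf) = 0.22*0.46 + 0.32*0.54 = 0.274

0.274


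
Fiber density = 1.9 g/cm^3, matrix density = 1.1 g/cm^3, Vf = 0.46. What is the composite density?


rho_c = rho_f*Vf + rho_m*(1-Vf) = 1.9*0.46 + 1.1*0.54 = 1.468 g/cm^3

1.468 g/cm^3


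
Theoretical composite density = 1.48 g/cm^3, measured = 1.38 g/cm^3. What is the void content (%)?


Void% = (rho_theo - rho_actual)/rho_theo * 100 = (1.48 - 1.38)/1.48 * 100 = 6.76%

6.76%


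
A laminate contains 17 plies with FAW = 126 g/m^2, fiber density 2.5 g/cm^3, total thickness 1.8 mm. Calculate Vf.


Vf = n * FAW / (rho_f * h * 1000) = 17 * 126 / (2.5 * 1.8 * 1000) = 0.476

0.476


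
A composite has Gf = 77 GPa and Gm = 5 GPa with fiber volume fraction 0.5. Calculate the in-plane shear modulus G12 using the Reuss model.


1/G12 = Vf/Gf + (1-Vf)/Gm = 0.5/77 + 0.5/5
G12 = 9.39 GPa

9.39 GPa


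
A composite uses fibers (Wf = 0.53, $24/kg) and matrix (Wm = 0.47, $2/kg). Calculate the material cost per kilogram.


Cost = cost_f*Wf + cost_m*Wm = 24*0.53 + 2*0.47 = $13.66/kg

$13.66/kg


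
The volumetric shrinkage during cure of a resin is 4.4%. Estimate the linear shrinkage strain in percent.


Linear shrinkage ≈ vol_shrink/3 = 4.4/3 = 1.467%

1.467%


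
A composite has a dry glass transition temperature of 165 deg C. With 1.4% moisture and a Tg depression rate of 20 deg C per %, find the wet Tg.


Tg_wet = Tg_dry - k*moisture = 165 - 20*1.4 = 137.0 deg C

137.0 deg C


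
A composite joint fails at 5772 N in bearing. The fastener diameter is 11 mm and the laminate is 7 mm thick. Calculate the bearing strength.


sigma_br = F/(d*h) = 5772/(11*7) = 75.0 MPa

75.0 MPa


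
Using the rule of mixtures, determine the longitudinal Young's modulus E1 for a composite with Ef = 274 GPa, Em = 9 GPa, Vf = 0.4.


E1 = Ef*Vf + Em*(1-Vf) = 274*0.4 + 9*0.6 = 115.0 GPa

115.0 GPa


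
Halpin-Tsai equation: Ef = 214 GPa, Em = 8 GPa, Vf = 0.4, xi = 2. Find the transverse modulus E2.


eta = (Ef/Em - 1)/(Ef/Em + xi) = (26.75 - 1)/(26.75 + 2) = 0.8957
E2 = Em*(1+xi*eta*Vf)/(1-eta*Vf) = 21.4 GPa

21.4 GPa


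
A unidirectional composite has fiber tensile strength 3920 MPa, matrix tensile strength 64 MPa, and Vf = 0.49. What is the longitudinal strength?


sigma_1 = sigma_f*Vf + sigma_m*(1-Vf) = 3920*0.49 + 64*0.51 = 1953.4 MPa

1953.4 MPa


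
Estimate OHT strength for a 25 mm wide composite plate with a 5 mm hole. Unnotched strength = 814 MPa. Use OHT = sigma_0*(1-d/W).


OHT = sigma_0*(1-d/W) = 814*(1-5/25) = 651.2 MPa

651.2 MPa


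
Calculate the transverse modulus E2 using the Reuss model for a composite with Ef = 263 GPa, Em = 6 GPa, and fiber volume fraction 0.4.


1/E2 = Vf/Ef + (1-Vf)/Em = 0.4/263 + 0.6/6
E2 = 9.85 GPa

9.85 GPa


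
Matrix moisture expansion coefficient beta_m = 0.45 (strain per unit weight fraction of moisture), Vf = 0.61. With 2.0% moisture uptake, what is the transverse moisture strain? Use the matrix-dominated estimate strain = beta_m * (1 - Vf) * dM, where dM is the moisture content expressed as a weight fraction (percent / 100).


dM = 2.0/100 = 0.02
strain = beta_m * (1-Vf) * dM = 0.45 * 0.39 * 0.02 = 0.00351

0.00351


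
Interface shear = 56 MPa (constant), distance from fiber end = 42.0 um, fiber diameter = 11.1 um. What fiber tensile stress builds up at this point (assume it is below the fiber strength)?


Force balance: sigma_f * (pi*d^2/4) = tau * (pi*d) * x  ->  sigma_f = 4 * tau * x / d
sigma_f = 4 * 56 * 42.0 / 11.1 = 847.6 MPa

847.6 MPa


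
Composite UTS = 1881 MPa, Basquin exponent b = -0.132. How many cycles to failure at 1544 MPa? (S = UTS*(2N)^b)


N = 0.5 * (S/UTS)^(1/b) = 0.5 * (1544/1881)^(1/-0.132) = 2.2311 cycles

2.2311 cycles


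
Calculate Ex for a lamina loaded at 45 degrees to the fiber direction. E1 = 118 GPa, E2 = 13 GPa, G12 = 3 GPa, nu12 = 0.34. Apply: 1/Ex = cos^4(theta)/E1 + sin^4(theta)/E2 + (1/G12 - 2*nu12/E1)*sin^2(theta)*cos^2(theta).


cos^4(45) = 0.25, sin^4(45) = 0.25, sin^2(45)*cos^2(45) = 0.25
1/G12 - 2*nu12/E1 = 1/3 - 2*0.34/118 = 0.327571 GPa^-1
1/Ex = 0.25/118 + 0.25/13 + 0.327571*0.25 = 0.1032421 GPa^-1
Ex = 9.69 GPa

9.69 GPa
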